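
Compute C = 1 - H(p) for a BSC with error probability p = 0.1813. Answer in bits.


H(p) = -p*log2(p) - (1-p)*log2(1-p) = -0.1813*log2(0.1813) - 0.8187*log2(0.8187) = 0.446641 + 0.236271 = 0.6829. C = 1 - H(p) = 1 - 0.6829 = 0.3171

0.3171 bits


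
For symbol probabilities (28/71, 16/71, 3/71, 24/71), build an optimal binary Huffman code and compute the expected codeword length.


Huffman construction (repeatedly merge the two least-probable nodes; each merge adds 1 bit to every symbol beneath it): 3/71 + 16/71 = 19/71; 19/71 + 24/71 = 43/71; 28/71 + 43/71 = 1. Resulting codeword lengths (in the order the probabilities were given): (1, 3, 3, 2). L_avg = sum(p_i * l_i) = 28/71*1 + 16/71*3 + 3/71*3 + 24/71*2 = 133/71 = 1.8732

1.8732 bits


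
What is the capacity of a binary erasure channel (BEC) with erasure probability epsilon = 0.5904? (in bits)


C = 1 - epsilon = 1 - 0.5904 = 0.4096

0.4096 bits


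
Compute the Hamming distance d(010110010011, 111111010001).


Count differing positions: ^ . ^ . . ^ . . . . ^ . = 4 differences

4


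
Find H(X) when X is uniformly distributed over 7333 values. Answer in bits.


H = log2(n) = log2(7333) = 12.8402

12.8402 bits


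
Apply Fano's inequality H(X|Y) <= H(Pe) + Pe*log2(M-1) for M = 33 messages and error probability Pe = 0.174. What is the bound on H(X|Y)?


H(Pe) = -Pe*log2(Pe) - (1-Pe)*log2(1-Pe) = -0.174*log2(0.174) - 0.826*log2(0.826) = 0.438974 + 0.227799 = 0.6668. Pe*log2(M-1) = 0.174*log2(32) = 0.870000. Bound = H(Pe) + Pe*log2(M-1) = 0.438974 + 0.227799 + 0.870000 = 1.5368

1.5368 bits


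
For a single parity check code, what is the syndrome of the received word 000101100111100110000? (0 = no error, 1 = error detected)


Syndrome = XOR of all bits = 0 XOR 0 XOR 0 XOR 1 XOR 0 XOR 1 XOR 1 XOR 0 XOR 0 XOR 1 XOR 1 XOR 1 XOR 1 XOR 0 XOR 0 XOR 1 XOR 1 XOR 0 XOR 0 XOR 0 XOR 0 = 1

1


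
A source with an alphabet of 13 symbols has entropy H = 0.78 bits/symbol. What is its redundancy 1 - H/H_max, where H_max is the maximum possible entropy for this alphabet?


H_max = log2(K) = log2(13) = 3.7004 bits/symbol. Redundancy = 1 - H/H_max = 1 - 0.78/3.7004 = 1 - 0.2108 = 0.7892

0.7892


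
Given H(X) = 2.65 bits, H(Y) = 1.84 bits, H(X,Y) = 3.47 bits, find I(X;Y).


I(X;Y) = H(X) + H(Y) - H(X,Y) = 2.65 + 1.84 - 3.47 = 1.02

1.02 bits


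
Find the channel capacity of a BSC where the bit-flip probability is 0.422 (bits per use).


H(p) = -p*log2(p) - (1-p)*log2(1-p) = -0.422*log2(0.422) - 0.578*log2(0.578) = 0.525257 + 0.457116 = 0.9824. C = 1 - H(p) = 1 - 0.9824 = 0.0176

0.0176 bits


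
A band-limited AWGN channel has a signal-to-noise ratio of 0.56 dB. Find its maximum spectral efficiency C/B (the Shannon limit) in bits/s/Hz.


SNR_linear = 10^(0.56/10) = 1.1376; C/B = log2(1 + SNR_linear) = log2(1 + 1.1376) = 1.096

1.096 bits/s/Hz


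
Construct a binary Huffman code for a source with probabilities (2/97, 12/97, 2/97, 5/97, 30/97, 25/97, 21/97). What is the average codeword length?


Huffman construction (repeatedly merge the two least-probable nodes; each merge adds 1 bit to every symbol beneath it): 2/97 + 2/97 = 4/97; 4/97 + 5/97 = 9/97; 9/97 + 12/97 = 21/97; 21/97 + 21/97 = 42/97; 25/97 + 30/97 = 55/97; 42/97 + 55/97 = 1. Resulting codeword lengths (in the order the probabilities were given): (5, 3, 5, 4, 2, 2, 2). L_avg = sum(p_i * l_i) = 2/97*5 + 12/97*3 + 2/97*5 + 5/97*4 + 30/97*2 + 25/97*2 + 21/97*2 = 228/97 = 2.3505

2.3505 bits


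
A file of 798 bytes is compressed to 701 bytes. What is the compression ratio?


Ratio = original / compressed = 798 / 701 = 1.1384

1.1384


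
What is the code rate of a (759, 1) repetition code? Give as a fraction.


Rate = k/n = 1/759

1/759


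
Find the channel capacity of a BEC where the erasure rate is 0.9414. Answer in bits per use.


C = 1 - epsilon = 1 - 0.9414 = 0.0586

0.0586 bits


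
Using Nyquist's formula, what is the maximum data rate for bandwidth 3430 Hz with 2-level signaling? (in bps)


Rate = 2 * B * log2(M) = 2 * 3430 * 1.0 = 6860.0

6860.0 bps


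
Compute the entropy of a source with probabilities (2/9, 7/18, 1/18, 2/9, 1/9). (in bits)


H = -sum(p_i * log2(p_i)). Terms: -(2/9)*log2(2/9) = 0.482206; -(7/18)*log2(7/18) = 0.529888; -(1/18)*log2(1/18) = 0.231663; -(2/9)*log2(2/9) = 0.482206; -(1/9)*log2(1/9) = 0.352214. H = 0.482206 + 0.529888 + 0.231663 + 0.482206 + 0.352214 = 2.0782

2.0782 bits


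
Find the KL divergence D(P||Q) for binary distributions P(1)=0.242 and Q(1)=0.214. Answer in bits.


KL = p*log2(p/q) + (1-p)*log2((1-p)/(1-q)) = 0.242*log2(0.242/0.214) + 0.758*log2(0.758/0.786) = 0.0033

0.0033 bits


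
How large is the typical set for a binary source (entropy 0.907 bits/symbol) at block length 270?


log2|A_typical| = nH = 270 * 0.907 = 244.89, so |A_typical| ~ 2^244.89 = 5.239e+73

5.239e+73


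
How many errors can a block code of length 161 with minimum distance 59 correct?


Correction capability = floor((d-1)/2) = floor((59-1)/2) = 29

29 errors


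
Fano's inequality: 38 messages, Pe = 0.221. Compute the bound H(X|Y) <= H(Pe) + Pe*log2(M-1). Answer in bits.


H(Pe) = -Pe*log2(Pe) - (1-Pe)*log2(1-Pe) = -0.221*log2(0.221) - 0.779*log2(0.779) = 0.481312 + 0.280677 = 0.762. Pe*log2(M-1) = 0.221*log2(37) = 1.151289. Bound = H(Pe) + Pe*log2(M-1) = 0.481312 + 0.280677 + 1.151289 = 1.9133

1.9133 bits


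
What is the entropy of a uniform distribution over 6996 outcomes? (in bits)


H = log2(n) = log2(6996) = 12.7723

12.7723 bits


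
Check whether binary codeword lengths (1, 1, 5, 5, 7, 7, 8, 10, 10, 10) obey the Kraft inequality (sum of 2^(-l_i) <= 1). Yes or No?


Kraft sum = sum(2^(-l_i)) = 1.085, need <= 1. Result: violated (a binary prefix-free code with these lengths cannot exist)

No


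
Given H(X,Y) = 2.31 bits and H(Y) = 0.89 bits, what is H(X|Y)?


H(X|Y) = H(X,Y) - H(Y) = 2.31 - 0.89 = 1.42

1.42 bits


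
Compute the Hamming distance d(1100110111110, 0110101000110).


Count differing positions: ^ . ^ . . ^ ^ ^ ^ ^ . . . = 7 differences

7


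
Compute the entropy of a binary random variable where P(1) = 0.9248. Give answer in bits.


H = -p*log2(p) - (1-p)*log2(1-p). -0.9248*log2(0.9248) = 0.104305; -0.0752*log2(0.0752) = 0.280731. H = 0.104305 + 0.280731 = 0.385

0.385 bits


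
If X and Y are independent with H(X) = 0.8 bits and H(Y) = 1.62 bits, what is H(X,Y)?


For independent variables, H(X,Y) = H(X) + H(Y) = 0.8 + 1.62 = 2.42

2.42 bits


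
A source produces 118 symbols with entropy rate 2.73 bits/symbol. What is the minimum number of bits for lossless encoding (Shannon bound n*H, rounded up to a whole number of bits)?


Minimum bits >= n * H = 118 * 2.73 = 322.14, rounded up to a whole number of bits = 323

323 bits


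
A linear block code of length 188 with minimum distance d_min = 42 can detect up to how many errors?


Detection capability = d_min - 1 = 42 - 1 = 41

41 errors


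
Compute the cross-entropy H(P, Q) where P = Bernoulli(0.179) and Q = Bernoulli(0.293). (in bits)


H(P,Q) = -p*log2(q) - (1-p)*log2(1-q). -0.179*log2(0.293) = 0.317014; -0.821*log2(0.707) = 0.410679. H(P,Q) = 0.317014 + 0.410679 = 0.7277

0.7277 bits


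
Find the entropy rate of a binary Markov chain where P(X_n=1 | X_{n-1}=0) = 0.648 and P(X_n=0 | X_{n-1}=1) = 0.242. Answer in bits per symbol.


Stationary distribution: pi_0 = p10/(p01+p10) = 0.2719, pi_1 = 0.7281. Entropy rate H' = pi_0*H(p01) + pi_1*H(p10) = 0.2719*0.9358 + 0.7281*0.7984 = 0.8357

0.8357 bits/symbol


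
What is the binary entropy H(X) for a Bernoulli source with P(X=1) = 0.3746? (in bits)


H = -p*log2(p) - (1-p)*log2(1-p). -0.3746*log2(0.3746) = 0.530650; -0.6254*log2(0.6254) = 0.423489. H = 0.530650 + 0.423489 = 0.9541

0.9541 bits


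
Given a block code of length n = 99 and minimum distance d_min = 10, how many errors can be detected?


Detection capability = d_min - 1 = 10 - 1 = 9

9 errors


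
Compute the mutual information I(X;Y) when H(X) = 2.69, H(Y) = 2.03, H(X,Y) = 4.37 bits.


I(X;Y) = H(X) + H(Y) - H(X,Y) = 2.69 + 2.03 - 4.37 = 0.35

0.35 bits


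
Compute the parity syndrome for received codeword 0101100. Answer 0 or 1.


Syndrome = XOR of all bits = 0 XOR 1 XOR 0 XOR 1 XOR 1 XOR 0 XOR 0 = 1

1


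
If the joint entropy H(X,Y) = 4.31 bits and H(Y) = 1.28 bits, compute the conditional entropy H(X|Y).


H(X|Y) = H(X,Y) - H(Y) = 4.31 - 1.28 = 3.03

3.03 bits


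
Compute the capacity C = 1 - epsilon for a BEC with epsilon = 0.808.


C = 1 - epsilon = 1 - 0.808 = 0.192

0.192 bits


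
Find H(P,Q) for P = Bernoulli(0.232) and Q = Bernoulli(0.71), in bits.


H(P,Q) = -p*log2(q) - (1-p)*log2(1-q). -0.232*log2(0.71) = 0.114633; -0.768*log2(0.29) = 1.371552. H(P,Q) = 0.114633 + 1.371552 = 1.4862

1.4862 bits


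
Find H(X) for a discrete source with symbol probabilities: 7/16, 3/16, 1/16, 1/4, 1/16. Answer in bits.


H = -sum(p_i * log2(p_i)). Terms: -(7/16)*log2(7/16) = 0.521782; -(3/16)*log2(3/16) = 0.452820; -(1/16)*log2(1/16) = 0.250000; -(1/4)*log2(1/4) = 0.500000; -(1/16)*log2(1/16) = 0.250000. H = 0.521782 + 0.452820 + 0.250000 + 0.500000 + 0.250000 = 1.9746

1.9746 bits


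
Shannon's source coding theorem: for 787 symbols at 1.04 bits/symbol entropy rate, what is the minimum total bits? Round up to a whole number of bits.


Minimum bits >= n * H = 787 * 1.04 = 818.48, rounded up to a whole number of bits = 819

819 bits


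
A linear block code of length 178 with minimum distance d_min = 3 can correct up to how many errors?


Correction capability = floor((d-1)/2) = floor((3-1)/2) = 1

1 errors


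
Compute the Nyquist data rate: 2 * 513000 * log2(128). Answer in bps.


Rate = 2 * B * log2(M) = 2 * 513000 * 7.0 = 7182000.0

7182000.0 bps


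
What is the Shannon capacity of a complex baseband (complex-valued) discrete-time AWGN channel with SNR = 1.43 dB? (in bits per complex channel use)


SNR_linear = 10^(1.43/10) = 1.39; C = log2(1 + SNR_linear) = log2(1 + 1.39) = 1.257

1.257 bits/channel use


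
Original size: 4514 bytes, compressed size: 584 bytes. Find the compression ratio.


Ratio = original / compressed = 4514 / 584 = 7.7295

7.7295


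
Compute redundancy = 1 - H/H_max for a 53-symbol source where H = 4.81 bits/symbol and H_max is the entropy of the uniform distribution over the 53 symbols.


H_max = log2(K) = log2(53) = 5.7279 bits/symbol. Redundancy = 1 - H/H_max = 1 - 4.81/5.7279 = 1 - 0.8397 = 0.1603

0.1603


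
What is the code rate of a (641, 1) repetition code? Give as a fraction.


Rate = k/n = 1/641

1/641


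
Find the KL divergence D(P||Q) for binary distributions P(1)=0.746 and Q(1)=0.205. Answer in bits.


KL = p*log2(p/q) + (1-p)*log2((1-p)/(1-q)) = 0.746*log2(0.746/0.205) + 0.254*log2(0.254/0.795) = 0.9721

0.9721 bits


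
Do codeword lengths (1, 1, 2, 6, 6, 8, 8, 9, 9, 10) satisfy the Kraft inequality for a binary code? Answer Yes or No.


Kraft sum = sum(2^(-l_i)) = 1.2939, need <= 1. Result: violated (a binary prefix-free code with these lengths cannot exist)

No


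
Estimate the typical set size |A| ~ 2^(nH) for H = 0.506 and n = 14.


log2|A_typical| = nH = 14 * 0.506 = 7.084, so |A_typical| ~ 2^7.084 = 1.357e+02

1.357e+02


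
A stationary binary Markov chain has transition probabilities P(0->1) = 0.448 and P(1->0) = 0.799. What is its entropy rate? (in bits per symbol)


Stationary distribution: pi_0 = p10/(p01+p10) = 0.6407, pi_1 = 0.3593. Entropy rate H' = pi_0*H(p01) + pi_1*H(p10) = 0.6407*0.9922 + 0.3593*0.7239 = 0.8958

0.8958 bits/symbol


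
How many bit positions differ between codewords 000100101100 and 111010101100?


Count differing positions: ^ ^ ^ ^ ^ . . . . . . . = 5 differences

5


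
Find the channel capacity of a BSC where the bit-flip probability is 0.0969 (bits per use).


H(p) = -p*log2(p) - (1-p)*log2(1-p) = -0.0969*log2(0.0969) - 0.9031*log2(0.9031) = 0.326297 + 0.132794 = 0.4591. C = 1 - H(p) = 1 - 0.4591 = 0.5409

0.5409 bits


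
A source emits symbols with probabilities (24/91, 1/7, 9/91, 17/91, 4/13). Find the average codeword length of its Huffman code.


Huffman construction (repeatedly merge the two least-probable nodes; each merge adds 1 bit to every symbol beneath it): 9/91 + 1/7 = 22/91; 17/91 + 22/91 = 3/7; 24/91 + 4/13 = 4/7; 3/7 + 4/7 = 1. Resulting codeword lengths (in the order the probabilities were given): (2, 3, 3, 2, 2). L_avg = sum(p_i * l_i) = 24/91*2 + 1/7*3 + 9/91*3 + 17/91*2 + 4/13*2 = 204/91 = 2.2418

2.2418 bits


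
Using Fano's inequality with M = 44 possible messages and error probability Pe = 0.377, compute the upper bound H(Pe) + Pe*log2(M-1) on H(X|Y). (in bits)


H(Pe) = -Pe*log2(Pe) - (1-Pe)*log2(1-Pe) = -0.377*log2(0.377) - 0.623*log2(0.623) = 0.530576 + 0.425320 = 0.9559. Pe*log2(M-1) = 0.377*log2(43) = 2.045702. Bound = H(Pe) + Pe*log2(M-1) = 0.530576 + 0.425320 + 2.045702 = 3.0016

3.0016 bits


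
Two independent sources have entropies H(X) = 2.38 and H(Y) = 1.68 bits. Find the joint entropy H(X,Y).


For independent variables, H(X,Y) = H(X) + H(Y) = 2.38 + 1.68 = 4.06

4.06 bits


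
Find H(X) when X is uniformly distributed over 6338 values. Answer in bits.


H = log2(n) = log2(6338) = 12.6298

12.6298 bits


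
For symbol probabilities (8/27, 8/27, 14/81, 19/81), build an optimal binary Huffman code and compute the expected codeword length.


Huffman construction (repeatedly merge the two least-probable nodes; each merge adds 1 bit to every symbol beneath it): 14/81 + 19/81 = 11/27; 8/27 + 8/27 = 16/27; 11/27 + 16/27 = 1. Resulting codeword lengths (in the order the probabilities were given): (2, 2, 2, 2). L_avg = sum(p_i * l_i) = 8/27*2 + 8/27*2 + 14/81*2 + 19/81*2 = 2

2.0 bits


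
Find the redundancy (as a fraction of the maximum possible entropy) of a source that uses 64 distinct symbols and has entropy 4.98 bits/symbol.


H_max = log2(K) = log2(64) = 6.0 bits/symbol. Redundancy = 1 - H/H_max = 1 - 4.98/6.0 = 1 - 0.83 = 0.17

0.17


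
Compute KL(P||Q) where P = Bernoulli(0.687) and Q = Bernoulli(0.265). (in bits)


KL = p*log2(p/q) + (1-p)*log2((1-p)/(1-q)) = 0.687*log2(0.687/0.265) + 0.313*log2(0.313/0.735) = 0.5587

0.5587 bits


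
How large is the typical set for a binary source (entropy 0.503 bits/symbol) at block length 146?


log2|A_typical| = nH = 146 * 0.503 = 73.438, so |A_typical| ~ 2^73.438 = 1.280e+22

1.280e+22


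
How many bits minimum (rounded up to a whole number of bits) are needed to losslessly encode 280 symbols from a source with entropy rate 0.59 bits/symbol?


Minimum bits >= n * H = 280 * 0.59 = 165.2, rounded up to a whole number of bits = 166

166 bits


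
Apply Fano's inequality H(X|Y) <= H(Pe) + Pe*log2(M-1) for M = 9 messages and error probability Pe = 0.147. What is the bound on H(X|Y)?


H(Pe) = -Pe*log2(Pe) - (1-Pe)*log2(1-Pe) = -0.147*log2(0.147) - 0.853*log2(0.853) = 0.406618 + 0.195663 = 0.6023. Pe*log2(M-1) = 0.147*log2(8) = 0.441000. Bound = H(Pe) + Pe*log2(M-1) = 0.406618 + 0.195663 + 0.441000 = 1.0433

1.0433 bits


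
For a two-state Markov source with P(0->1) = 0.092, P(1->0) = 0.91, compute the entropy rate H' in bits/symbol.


Stationary distribution: pi_0 = p10/(p01+p10) = 0.9082, pi_1 = 0.0918. Entropy rate H' = pi_0*H(p01) + pi_1*H(p10) = 0.9082*0.4431 + 0.0918*0.4365 = 0.4425

0.4425 bits/symbol


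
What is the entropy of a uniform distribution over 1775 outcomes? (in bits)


H = log2(n) = log2(1775) = 10.7936

10.7936 bits


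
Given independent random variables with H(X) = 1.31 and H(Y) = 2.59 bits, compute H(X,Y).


For independent variables, H(X,Y) = H(X) + H(Y) = 1.31 + 2.59 = 3.9

3.9 bits


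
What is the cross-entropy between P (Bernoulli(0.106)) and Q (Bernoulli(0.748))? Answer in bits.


H(P,Q) = -p*log2(q) - (1-p)*log2(1-q). -0.106*log2(0.748) = 0.044402; -0.894*log2(0.252) = 1.777723. H(P,Q) = 0.044402 + 1.777723 = 1.8221

1.8221 bits


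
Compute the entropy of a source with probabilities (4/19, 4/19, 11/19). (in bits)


H = -sum(p_i * log2(p_i)). Terms: -(4/19)*log2(4/19) = 0.473248; -(4/19)*log2(4/19) = 0.473248; -(11/19)*log2(11/19) = 0.456498. H = 0.473248 + 0.473248 + 0.456498 = 1.403

1.403 bits


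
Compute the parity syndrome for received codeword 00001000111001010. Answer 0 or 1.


Syndrome = XOR of all bits = 0 XOR 0 XOR 0 XOR 0 XOR 1 XOR 0 XOR 0 XOR 0 XOR 1 XOR 1 XOR 1 XOR 0 XOR 0 XOR 1 XOR 0 XOR 1 XOR 0 = 0

0


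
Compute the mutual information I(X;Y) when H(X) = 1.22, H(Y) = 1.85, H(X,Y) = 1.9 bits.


I(X;Y) = H(X) + H(Y) - H(X,Y) = 1.22 + 1.85 - 1.9 = 1.17

1.17 bits


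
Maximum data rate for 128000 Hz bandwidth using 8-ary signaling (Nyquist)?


Rate = 2 * B * log2(M) = 2 * 128000 * 3.0 = 768000.0

768000.0 bps


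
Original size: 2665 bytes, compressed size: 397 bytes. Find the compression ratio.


Ratio = original / compressed = 2665 / 397 = 6.7128

6.7128


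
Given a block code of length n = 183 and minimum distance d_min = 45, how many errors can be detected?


Detection capability = d_min - 1 = 45 - 1 = 44

44 errors


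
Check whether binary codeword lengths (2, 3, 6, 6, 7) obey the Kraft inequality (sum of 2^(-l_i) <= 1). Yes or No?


Kraft sum = sum(2^(-l_i)) = 0.4141, need <= 1. Result: satisfied (a binary prefix-free code with these lengths exists)

Yes


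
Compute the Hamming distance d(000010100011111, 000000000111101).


Count differing positions: . . . . ^ . ^ . . ^ . . . ^ . = 4 differences

4


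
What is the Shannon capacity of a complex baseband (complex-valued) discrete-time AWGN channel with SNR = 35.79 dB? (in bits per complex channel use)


SNR_linear = 10^(35.79/10) = 3793.1498; C = log2(1 + SNR_linear) = log2(1 + 3793.1498) = 11.8896

11.8896 bits/channel use


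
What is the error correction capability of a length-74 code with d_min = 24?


Correction capability = floor((d-1)/2) = floor((24-1)/2) = 11

11 errors


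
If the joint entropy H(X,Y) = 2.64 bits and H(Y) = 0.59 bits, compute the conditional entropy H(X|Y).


H(X|Y) = H(X,Y) - H(Y) = 2.64 - 0.59 = 2.05

2.05 bits


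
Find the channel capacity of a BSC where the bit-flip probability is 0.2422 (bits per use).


H(p) = -p*log2(p) - (1-p)*log2(1-p) = -0.2422*log2(0.2422) - 0.7578*log2(0.7578) = 0.495476 + 0.303204 = 0.7987. C = 1 - H(p) = 1 - 0.7987 = 0.2013

0.2013 bits


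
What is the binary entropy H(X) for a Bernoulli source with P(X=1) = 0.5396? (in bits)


H = -p*log2(p) - (1-p)*log2(1-p). -0.5396*log2(0.5396) = 0.480264; -0.4604*log2(0.4604) = 0.515206. H = 0.480264 + 0.515206 = 0.9955

0.9955 bits


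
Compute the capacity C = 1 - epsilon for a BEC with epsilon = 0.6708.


C = 1 - epsilon = 1 - 0.6708 = 0.3292

0.3292 bits


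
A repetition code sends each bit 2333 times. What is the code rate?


Rate = k/n = 1/2333

1/2333


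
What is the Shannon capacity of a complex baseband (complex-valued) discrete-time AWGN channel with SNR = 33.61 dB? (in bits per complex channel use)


SNR_linear = 10^(33.61/10) = 2296.1486; C = log2(1 + SNR_linear) = log2(1 + 2296.1486) = 11.1656

11.1656 bits/channel use


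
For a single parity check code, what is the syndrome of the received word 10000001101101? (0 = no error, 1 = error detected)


Syndrome = XOR of all bits = 1 XOR 0 XOR 0 XOR 0 XOR 0 XOR 0 XOR 0 XOR 1 XOR 1 XOR 0 XOR 1 XOR 1 XOR 0 XOR 1 = 0

0


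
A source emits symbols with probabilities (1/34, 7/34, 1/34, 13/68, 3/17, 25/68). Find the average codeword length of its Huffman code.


Huffman construction (repeatedly merge the two least-probable nodes; each merge adds 1 bit to every symbol beneath it): 1/34 + 1/34 = 1/17; 1/17 + 3/17 = 4/17; 13/68 + 7/34 = 27/68; 4/17 + 25/68 = 41/68; 27/68 + 41/68 = 1. Resulting codeword lengths (in the order the probabilities were given): (4, 2, 4, 2, 3, 2). L_avg = sum(p_i * l_i) = 1/34*4 + 7/34*2 + 1/34*4 + 13/68*2 + 3/17*3 + 25/68*2 = 39/17 = 2.2941

2.2941 bits


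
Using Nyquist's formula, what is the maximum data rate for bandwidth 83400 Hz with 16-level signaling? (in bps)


Rate = 2 * B * log2(M) = 2 * 83400 * 4.0 = 667200.0

667200.0 bps


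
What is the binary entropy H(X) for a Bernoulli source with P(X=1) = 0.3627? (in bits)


H = -p*log2(p) - (1-p)*log2(1-p). -0.3627*log2(0.3627) = 0.530685; -0.6373*log2(0.6373) = 0.414217. H = 0.530685 + 0.414217 = 0.9449

0.9449 bits


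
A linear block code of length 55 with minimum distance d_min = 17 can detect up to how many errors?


Detection capability = d_min - 1 = 17 - 1 = 16

16 errors


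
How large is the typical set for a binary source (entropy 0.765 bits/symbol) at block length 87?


log2|A_typical| = nH = 87 * 0.765 = 66.555, so |A_typical| ~ 2^66.555 = 1.084e+20

1.084e+20


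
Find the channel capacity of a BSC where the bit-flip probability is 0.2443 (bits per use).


H(p) = -p*log2(p) - (1-p)*log2(1-p) = -0.2443*log2(0.2443) - 0.7557*log2(0.7557) = 0.496729 + 0.305389 = 0.8021. C = 1 - H(p) = 1 - 0.8021 = 0.1979

0.1979 bits


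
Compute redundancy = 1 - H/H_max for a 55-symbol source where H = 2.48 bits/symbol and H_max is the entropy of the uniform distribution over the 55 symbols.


H_max = log2(K) = log2(55) = 5.7814 bits/symbol. Redundancy = 1 - H/H_max = 1 - 2.48/5.7814 = 1 - 0.429 = 0.571

0.571


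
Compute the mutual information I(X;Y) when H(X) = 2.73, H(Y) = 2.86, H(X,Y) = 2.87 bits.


I(X;Y) = H(X) + H(Y) - H(X,Y) = 2.73 + 2.86 - 2.87 = 2.72

2.72 bits


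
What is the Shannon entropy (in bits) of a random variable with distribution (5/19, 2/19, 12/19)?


H = -sum(p_i * log2(p_i)). Terms: -(5/19)*log2(5/19) = 0.506842; -(2/19)*log2(2/19) = 0.341887; -(12/19)*log2(12/19) = 0.418715. H = 0.506842 + 0.341887 + 0.418715 = 1.2674

1.2674 bits


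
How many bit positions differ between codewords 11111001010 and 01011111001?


Count differing positions: ^ . ^ . . ^ ^ . . ^ ^ = 6 differences

6


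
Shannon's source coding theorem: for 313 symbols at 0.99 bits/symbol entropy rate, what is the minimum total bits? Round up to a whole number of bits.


Minimum bits >= n * H = 313 * 0.99 = 309.87, rounded up to a whole number of bits = 310

310 bits


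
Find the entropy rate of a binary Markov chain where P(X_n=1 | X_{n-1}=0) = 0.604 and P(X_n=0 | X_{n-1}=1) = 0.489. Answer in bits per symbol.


Stationary distribution: pi_0 = p10/(p01+p10) = 0.4474, pi_1 = 0.5526. Entropy rate H' = pi_0*H(p01) + pi_1*H(p10) = 0.4474*0.9686 + 0.5526*0.9997 = 0.9857

0.9857 bits/symbol


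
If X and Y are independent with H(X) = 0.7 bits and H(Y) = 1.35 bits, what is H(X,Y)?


For independent variables, H(X,Y) = H(X) + H(Y) = 0.7 + 1.35 = 2.05

2.05 bits


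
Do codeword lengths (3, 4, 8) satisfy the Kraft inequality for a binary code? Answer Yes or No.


Kraft sum = sum(2^(-l_i)) = 0.1914, need <= 1. Result: satisfied (a binary prefix-free code with these lengths exists)

Yes


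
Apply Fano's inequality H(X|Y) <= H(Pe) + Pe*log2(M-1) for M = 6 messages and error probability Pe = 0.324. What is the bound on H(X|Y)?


H(Pe) = -Pe*log2(Pe) - (1-Pe)*log2(1-Pe) = -0.324*log2(0.324) - 0.676*log2(0.676) = 0.526803 + 0.381876 = 0.9087. Pe*log2(M-1) = 0.324*log2(5) = 0.752305. Bound = H(Pe) + Pe*log2(M-1) = 0.526803 + 0.381876 + 0.752305 = 1.661

1.661 bits


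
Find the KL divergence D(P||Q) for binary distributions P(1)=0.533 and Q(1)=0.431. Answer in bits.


KL = p*log2(p/q) + (1-p)*log2((1-p)/(1-q)) = 0.533*log2(0.533/0.431) + 0.467*log2(0.467/0.569) = 0.0302

0.0302 bits


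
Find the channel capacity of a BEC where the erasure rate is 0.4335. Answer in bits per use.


C = 1 - epsilon = 1 - 0.4335 = 0.5665

0.5665 bits


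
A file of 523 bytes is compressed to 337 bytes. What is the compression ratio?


Ratio = original / compressed = 523 / 337 = 1.5519

1.5519


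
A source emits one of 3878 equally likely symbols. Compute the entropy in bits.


H = log2(n) = log2(3878) = 11.9211

11.9211 bits


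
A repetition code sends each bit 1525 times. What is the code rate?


Rate = k/n = 1/1525

1/1525


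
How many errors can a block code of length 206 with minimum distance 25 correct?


Correction capability = floor((d-1)/2) = floor((25-1)/2) = 12

12 errors


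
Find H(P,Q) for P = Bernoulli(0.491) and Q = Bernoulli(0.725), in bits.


H(P,Q) = -p*log2(q) - (1-p)*log2(1-q). -0.491*log2(0.725) = 0.227798; -0.509*log2(0.275) = 0.948011. H(P,Q) = 0.227798 + 0.948011 = 1.1758

1.1758 bits


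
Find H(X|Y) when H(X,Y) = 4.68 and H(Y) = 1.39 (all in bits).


H(X|Y) = H(X,Y) - H(Y) = 4.68 - 1.39 = 3.29

3.29 bits


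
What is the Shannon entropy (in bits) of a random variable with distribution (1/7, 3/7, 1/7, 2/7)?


H = -sum(p_i * log2(p_i)). Terms: -(1/7)*log2(1/7) = 0.401051; -(3/7)*log2(3/7) = 0.523882; -(1/7)*log2(1/7) = 0.401051; -(2/7)*log2(2/7) = 0.516387. H = 0.401051 + 0.523882 + 0.401051 + 0.516387 = 1.8424

1.8424 bits


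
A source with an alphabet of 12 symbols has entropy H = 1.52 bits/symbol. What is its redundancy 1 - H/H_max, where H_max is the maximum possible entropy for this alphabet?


H_max = log2(K) = log2(12) = 3.585 bits/symbol. Redundancy = 1 - H/H_max = 1 - 1.52/3.585 = 1 - 0.424 = 0.576

0.576


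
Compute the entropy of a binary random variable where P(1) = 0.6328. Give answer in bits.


H = -p*log2(p) - (1-p)*log2(1-p). -0.6328*log2(0.6328) = 0.417761; -0.3672*log2(0.3672) = 0.530737. H = 0.417761 + 0.530737 = 0.9485

0.9485 bits


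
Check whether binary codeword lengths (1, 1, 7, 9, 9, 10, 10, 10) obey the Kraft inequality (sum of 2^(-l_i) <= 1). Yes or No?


Kraft sum = sum(2^(-l_i)) = 1.0146, need <= 1. Result: violated (a binary prefix-free code with these lengths cannot exist)

No


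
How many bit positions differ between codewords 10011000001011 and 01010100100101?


Count differing positions: ^ ^ . . ^ ^ . . ^ . ^ ^ ^ . = 8 differences

8


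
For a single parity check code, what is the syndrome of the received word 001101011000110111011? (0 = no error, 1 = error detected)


Syndrome = XOR of all bits = 0 XOR 0 XOR 1 XOR 1 XOR 0 XOR 1 XOR 0 XOR 1 XOR 1 XOR 0 XOR 0 XOR 0 XOR 1 XOR 1 XOR 0 XOR 1 XOR 1 XOR 1 XOR 0 XOR 1 XOR 1 = 0

0


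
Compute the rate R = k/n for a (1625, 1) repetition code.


Rate = k/n = 1/1625

1/1625


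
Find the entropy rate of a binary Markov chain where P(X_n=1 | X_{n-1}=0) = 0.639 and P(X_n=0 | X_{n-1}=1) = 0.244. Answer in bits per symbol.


Stationary distribution: pi_0 = p10/(p01+p10) = 0.2763, pi_1 = 0.7237. Entropy rate H' = pi_0*H(p01) + pi_1*H(p10) = 0.2763*0.9435 + 0.7237*0.8016 = 0.8408

0.8408 bits/symbol


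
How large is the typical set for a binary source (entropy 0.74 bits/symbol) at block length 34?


log2|A_typical| = nH = 34 * 0.74 = 25.16, so |A_typical| ~ 2^25.16 = 3.749e+07

3.749e+07


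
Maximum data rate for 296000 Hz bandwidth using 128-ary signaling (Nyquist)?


Rate = 2 * B * log2(M) = 2 * 296000 * 7.0 = 4144000.0

4144000.0 bps


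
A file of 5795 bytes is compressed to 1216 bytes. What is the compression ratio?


Ratio = original / compressed = 5795 / 1216 = 4.7656

4.7656


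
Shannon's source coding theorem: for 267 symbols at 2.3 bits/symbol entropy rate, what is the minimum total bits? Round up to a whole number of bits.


Minimum bits >= n * H = 267 * 2.3 = 614.1, rounded up to a whole number of bits = 615

615 bits


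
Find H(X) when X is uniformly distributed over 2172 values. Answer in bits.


H = log2(n) = log2(2172) = 11.0848

11.0848 bits


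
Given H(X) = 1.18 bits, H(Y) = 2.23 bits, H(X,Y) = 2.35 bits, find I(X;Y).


I(X;Y) = H(X) + H(Y) - H(X,Y) = 1.18 + 2.23 - 2.35 = 1.06

1.06 bits


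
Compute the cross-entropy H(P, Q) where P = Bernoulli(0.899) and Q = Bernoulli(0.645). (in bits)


H(P,Q) = -p*log2(q) - (1-p)*log2(1-q). -0.899*log2(0.645) = 0.568733; -0.101*log2(0.355) = 0.150905. H(P,Q) = 0.568733 + 0.150905 = 0.7196

0.7196 bits


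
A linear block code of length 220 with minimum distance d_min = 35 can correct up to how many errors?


Correction capability = floor((d-1)/2) = floor((35-1)/2) = 17

17 errors


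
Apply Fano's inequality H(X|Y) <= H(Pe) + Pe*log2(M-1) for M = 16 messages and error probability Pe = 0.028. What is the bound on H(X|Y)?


H(Pe) = -Pe*log2(Pe) - (1-Pe)*log2(1-Pe) = -0.028*log2(0.028) - 0.972*log2(0.972) = 0.144436 + 0.039825 = 0.1843. Pe*log2(M-1) = 0.028*log2(15) = 0.109393. Bound = H(Pe) + Pe*log2(M-1) = 0.144436 + 0.039825 + 0.109393 = 0.2937

0.2937 bits


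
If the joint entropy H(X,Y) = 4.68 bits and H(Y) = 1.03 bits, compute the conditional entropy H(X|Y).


H(X|Y) = H(X,Y) - H(Y) = 4.68 - 1.03 = 3.65

3.65 bits


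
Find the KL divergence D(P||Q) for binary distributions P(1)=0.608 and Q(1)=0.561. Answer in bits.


KL = p*log2(p/q) + (1-p)*log2((1-p)/(1-q)) = 0.608*log2(0.608/0.561) + 0.392*log2(0.392/0.439) = 0.0065

0.0065 bits


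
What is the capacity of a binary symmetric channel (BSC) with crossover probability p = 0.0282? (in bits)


H(p) = -p*log2(p) - (1-p)*log2(1-p) = -0.0282*log2(0.0282) - 0.9718*log2(0.9718) = 0.145178 + 0.040105 = 0.1853. C = 1 - H(p) = 1 - 0.1853 = 0.8147

0.8147 bits


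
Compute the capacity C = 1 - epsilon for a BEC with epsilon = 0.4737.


C = 1 - epsilon = 1 - 0.4737 = 0.5263

0.5263 bits


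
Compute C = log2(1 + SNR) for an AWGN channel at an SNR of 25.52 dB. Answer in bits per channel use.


SNR_linear = 10^(25.52/10) = 356.4511; C = log2(1 + SNR_linear) = log2(1 + 356.4511) = 8.4816

8.4816 bits/channel use


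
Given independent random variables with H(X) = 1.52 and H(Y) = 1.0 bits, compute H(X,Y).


For independent variables, H(X,Y) = H(X) + H(Y) = 1.52 + 1.0 = 2.52

2.52 bits


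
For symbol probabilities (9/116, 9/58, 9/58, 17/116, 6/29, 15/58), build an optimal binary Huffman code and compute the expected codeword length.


Huffman construction (repeatedly merge the two least-probable nodes; each merge adds 1 bit to every symbol beneath it): 9/116 + 17/116 = 13/58; 9/58 + 9/58 = 9/29; 6/29 + 13/58 = 25/58; 15/58 + 9/29 = 33/58; 25/58 + 33/58 = 1. Resulting codeword lengths (in the order the probabilities were given): (3, 3, 3, 3, 2, 2). L_avg = sum(p_i * l_i) = 9/116*3 + 9/58*3 + 9/58*3 + 17/116*3 + 6/29*2 + 15/58*2 = 147/58 = 2.5345

2.5345 bits


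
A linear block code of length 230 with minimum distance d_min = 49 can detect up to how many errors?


Detection capability = d_min - 1 = 49 - 1 = 48

48 errors


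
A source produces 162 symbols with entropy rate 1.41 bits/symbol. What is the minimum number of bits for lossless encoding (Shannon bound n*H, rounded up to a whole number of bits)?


Minimum bits >= n * H = 162 * 1.41 = 228.42, rounded up to a whole number of bits = 229

229 bits


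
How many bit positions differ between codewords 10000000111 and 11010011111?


Count differing positions: . ^ . ^ . . ^ ^ . . . = 4 differences

4


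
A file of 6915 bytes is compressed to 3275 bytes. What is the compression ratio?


Ratio = original / compressed = 6915 / 3275 = 2.1115

2.1115


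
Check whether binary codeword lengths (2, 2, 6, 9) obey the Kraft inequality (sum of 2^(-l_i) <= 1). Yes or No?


Kraft sum = sum(2^(-l_i)) = 0.5176, need <= 1. Result: satisfied (a binary prefix-free code with these lengths exists)

Yes


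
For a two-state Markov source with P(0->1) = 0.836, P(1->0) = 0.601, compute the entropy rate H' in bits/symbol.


Stationary distribution: pi_0 = p10/(p01+p10) = 0.4182, pi_1 = 0.5818. Entropy rate H' = pi_0*H(p01) + pi_1*H(p10) = 0.4182*0.6438 + 0.5818*0.9704 = 0.8338

0.8338 bits/symbol


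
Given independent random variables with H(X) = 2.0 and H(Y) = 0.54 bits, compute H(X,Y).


For independent variables, H(X,Y) = H(X) + H(Y) = 2.0 + 0.54 = 2.54

2.54 bits


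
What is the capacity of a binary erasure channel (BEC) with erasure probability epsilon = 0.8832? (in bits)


C = 1 - epsilon = 1 - 0.8832 = 0.1168

0.1168 bits


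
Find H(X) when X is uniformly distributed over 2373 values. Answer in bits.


H = log2(n) = log2(2373) = 11.2125

11.2125 bits


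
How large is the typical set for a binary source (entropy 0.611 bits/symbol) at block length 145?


log2|A_typical| = nH = 145 * 0.611 = 88.595, so |A_typical| ~ 2^88.595 = 4.675e+26

4.675e+26


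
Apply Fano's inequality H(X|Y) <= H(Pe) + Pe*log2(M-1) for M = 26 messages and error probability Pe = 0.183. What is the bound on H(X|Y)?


H(Pe) = -Pe*log2(Pe) - (1-Pe)*log2(1-Pe) = -0.183*log2(0.183) - 0.817*log2(0.817) = 0.448365 + 0.238231 = 0.6866. Pe*log2(M-1) = 0.183*log2(25) = 0.849826. Bound = H(Pe) + Pe*log2(M-1) = 0.448365 + 0.238231 + 0.849826 = 1.5364

1.5364 bits


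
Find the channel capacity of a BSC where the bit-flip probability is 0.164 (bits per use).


H(p) = -p*log2(p) - (1-p)*log2(1-p) = -0.164*log2(0.164) - 0.836*log2(0.836) = 0.427750 + 0.216043 = 0.6438. C = 1 - H(p) = 1 - 0.6438 = 0.3562

0.3562 bits


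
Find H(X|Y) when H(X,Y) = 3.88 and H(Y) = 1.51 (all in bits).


H(X|Y) = H(X,Y) - H(Y) = 3.88 - 1.51 = 2.37

2.37 bits


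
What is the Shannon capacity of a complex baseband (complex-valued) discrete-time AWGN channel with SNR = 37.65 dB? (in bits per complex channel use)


SNR_linear = 10^(37.65/10) = 5821.0322; C = log2(1 + SNR_linear) = log2(1 + 5821.0322) = 12.5073

12.5073 bits/channel use


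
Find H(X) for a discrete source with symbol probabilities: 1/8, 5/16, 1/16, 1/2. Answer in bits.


H = -sum(p_i * log2(p_i)). Terms: -(1/8)*log2(1/8) = 0.375000; -(5/16)*log2(5/16) = 0.524397; -(1/16)*log2(1/16) = 0.250000; -(1/2)*log2(1/2) = 0.500000. H = 0.375000 + 0.524397 + 0.250000 + 0.500000 = 1.6494

1.6494 bits


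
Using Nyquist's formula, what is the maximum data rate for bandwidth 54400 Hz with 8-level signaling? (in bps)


Rate = 2 * B * log2(M) = 2 * 54400 * 3.0 = 326400.0

326400.0 bps


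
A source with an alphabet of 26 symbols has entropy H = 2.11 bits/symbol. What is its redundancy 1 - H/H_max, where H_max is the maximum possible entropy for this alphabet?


H_max = log2(K) = log2(26) = 4.7004 bits/symbol. Redundancy = 1 - H/H_max = 1 - 2.11/4.7004 = 1 - 0.4489 = 0.5511

0.5511


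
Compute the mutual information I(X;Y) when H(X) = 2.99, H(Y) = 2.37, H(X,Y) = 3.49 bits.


I(X;Y) = H(X) + H(Y) - H(X,Y) = 2.99 + 2.37 - 3.49 = 1.87

1.87 bits


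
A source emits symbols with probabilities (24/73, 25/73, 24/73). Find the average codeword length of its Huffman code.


Huffman construction (repeatedly merge the two least-probable nodes; each merge adds 1 bit to every symbol beneath it): 24/73 + 24/73 = 48/73; 25/73 + 48/73 = 1. Resulting codeword lengths (in the order the probabilities were given): (2, 1, 2). L_avg = sum(p_i * l_i) = 24/73*2 + 25/73*1 + 24/73*2 = 121/73 = 1.6575

1.6575 bits


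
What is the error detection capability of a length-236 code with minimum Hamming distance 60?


Detection capability = d_min - 1 = 60 - 1 = 59

59 errors


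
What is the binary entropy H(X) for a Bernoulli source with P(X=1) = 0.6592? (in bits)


H = -p*log2(p) - (1-p)*log2(1-p). -0.6592*log2(0.6592) = 0.396319; -0.3408*log2(0.3408) = 0.529263. H = 0.396319 + 0.529263 = 0.9256

0.9256 bits


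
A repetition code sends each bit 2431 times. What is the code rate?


Rate = k/n = 1/2431

1/2431


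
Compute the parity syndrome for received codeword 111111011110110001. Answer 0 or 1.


Syndrome = XOR of all bits = 1 XOR 1 XOR 1 XOR 1 XOR 1 XOR 1 XOR 0 XOR 1 XOR 1 XOR 1 XOR 1 XOR 0 XOR 1 XOR 1 XOR 0 XOR 0 XOR 0 XOR 1 = 1

1


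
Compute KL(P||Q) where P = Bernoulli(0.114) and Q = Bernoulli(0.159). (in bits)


KL = p*log2(p/q) + (1-p)*log2((1-p)/(1-q)) = 0.114*log2(0.114/0.159) + 0.886*log2(0.886/0.841) = 0.0119

0.0119 bits


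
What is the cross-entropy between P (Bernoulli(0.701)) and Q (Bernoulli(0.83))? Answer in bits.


H(P,Q) = -p*log2(q) - (1-p)*log2(1-q). -0.701*log2(0.83) = 0.188441; -0.299*log2(0.17) = 0.764362. H(P,Q) = 0.188441 + 0.764362 = 0.9528

0.9528 bits


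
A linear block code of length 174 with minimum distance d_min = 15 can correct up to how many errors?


Correction capability = floor((d-1)/2) = floor((15-1)/2) = 7

7 errors


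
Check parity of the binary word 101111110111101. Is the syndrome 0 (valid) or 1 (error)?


Syndrome = XOR of all bits = 1 XOR 0 XOR 1 XOR 1 XOR 1 XOR 1 XOR 1 XOR 1 XOR 0 XOR 1 XOR 1 XOR 1 XOR 1 XOR 0 XOR 1 = 0

0


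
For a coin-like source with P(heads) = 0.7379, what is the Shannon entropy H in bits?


H = -p*log2(p) - (1-p)*log2(1-p). -0.7379*log2(0.7379) = 0.323571; -0.2621*log2(0.2621) = 0.506328. H = 0.323571 + 0.506328 = 0.8299

0.8299 bits


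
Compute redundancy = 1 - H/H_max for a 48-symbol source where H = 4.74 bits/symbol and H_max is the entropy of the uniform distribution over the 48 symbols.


H_max = log2(K) = log2(48) = 5.585 bits/symbol. Redundancy = 1 - H/H_max = 1 - 4.74/5.585 = 1 - 0.8487 = 0.1513

0.1513


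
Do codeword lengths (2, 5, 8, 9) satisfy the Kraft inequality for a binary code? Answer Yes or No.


Kraft sum = sum(2^(-l_i)) = 0.2871, need <= 1. Result: satisfied (a binary prefix-free code with these lengths exists)

Yes


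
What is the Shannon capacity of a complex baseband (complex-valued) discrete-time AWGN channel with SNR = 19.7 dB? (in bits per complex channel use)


SNR_linear = 10^(19.7/10) = 93.3254; C = log2(1 + SNR_linear) = log2(1 + 93.3254) = 6.5596

6.5596 bits/channel use


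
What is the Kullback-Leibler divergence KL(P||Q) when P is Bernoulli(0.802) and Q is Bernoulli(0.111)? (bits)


KL = p*log2(p/q) + (1-p)*log2((1-p)/(1-q)) = 0.802*log2(0.802/0.111) + 0.198*log2(0.198/0.889) = 1.8591

1.8591 bits


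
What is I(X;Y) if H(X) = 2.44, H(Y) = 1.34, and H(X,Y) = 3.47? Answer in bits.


I(X;Y) = H(X) + H(Y) - H(X,Y) = 2.44 + 1.34 - 3.47 = 0.31

0.31 bits


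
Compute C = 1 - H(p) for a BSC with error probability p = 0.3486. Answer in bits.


H(p) = -p*log2(p) - (1-p)*log2(1-p) = -0.3486*log2(0.3486) - 0.6514*log2(0.6514) = 0.529996 + 0.402816 = 0.9328. C = 1 - H(p) = 1 - 0.9328 = 0.0672

0.0672 bits


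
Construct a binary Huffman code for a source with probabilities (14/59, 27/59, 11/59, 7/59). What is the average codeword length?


Huffman construction (repeatedly merge the two least-probable nodes; each merge adds 1 bit to every symbol beneath it): 7/59 + 11/59 = 18/59; 14/59 + 18/59 = 32/59; 27/59 + 32/59 = 1. Resulting codeword lengths (in the order the probabilities were given): (2, 1, 3, 3). L_avg = sum(p_i * l_i) = 14/59*2 + 27/59*1 + 11/59*3 + 7/59*3 = 109/59 = 1.8475

1.8475 bits


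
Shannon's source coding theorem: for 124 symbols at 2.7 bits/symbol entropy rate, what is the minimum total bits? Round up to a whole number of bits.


Minimum bits >= n * H = 124 * 2.7 = 334.8, rounded up to a whole number of bits = 335

335 bits


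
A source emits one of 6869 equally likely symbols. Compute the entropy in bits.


H = log2(n) = log2(6869) = 12.7459

12.7459 bits


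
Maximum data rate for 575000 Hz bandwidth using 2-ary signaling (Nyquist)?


Rate = 2 * B * log2(M) = 2 * 575000 * 1.0 = 1150000.0

1150000.0 bps


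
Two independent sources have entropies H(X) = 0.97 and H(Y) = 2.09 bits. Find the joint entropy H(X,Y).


For independent variables, H(X,Y) = H(X) + H(Y) = 0.97 + 2.09 = 3.06

3.06 bits
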